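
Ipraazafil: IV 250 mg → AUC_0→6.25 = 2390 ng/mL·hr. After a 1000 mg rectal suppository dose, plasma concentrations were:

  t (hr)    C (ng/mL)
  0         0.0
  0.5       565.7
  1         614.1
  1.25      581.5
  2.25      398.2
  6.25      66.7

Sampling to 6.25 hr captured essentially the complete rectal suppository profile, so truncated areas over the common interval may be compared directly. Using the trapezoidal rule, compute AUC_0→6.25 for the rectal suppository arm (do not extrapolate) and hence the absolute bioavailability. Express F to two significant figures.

F = 0.21

Trapezoidal AUC_0→6.25 (rectal suppository):
  [0→0.5]: (0.0+565.7)/2 × 0.5 = 141.425
  [0.5→1]: (565.7+614.1)/2 × 0.5 = 294.95
  [1→1.25]: (614.1+581.5)/2 × 0.25 = 149.45
  [1.25→2.25]: (581.5+398.2)/2 × 1 = 489.85
  [2.25→6.25]: (398.2+66.7)/2 × 4 = 929.8
  Sum = 2005.475 ng/mL·hr
F = (AUC_ev/D_ev)/(AUC_iv/D_iv) = (2005.475/1000)/(2390/250) = 2.005475/9.56 = 0.2098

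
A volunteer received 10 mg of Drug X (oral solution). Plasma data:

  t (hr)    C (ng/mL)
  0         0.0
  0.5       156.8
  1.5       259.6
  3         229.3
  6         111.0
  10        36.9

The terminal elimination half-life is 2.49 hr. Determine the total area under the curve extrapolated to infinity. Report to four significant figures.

AUC = 1553 ng/mL·hr

Trapezoidal AUC_0→10:
  [0→0.5]: (0.0+156.8)/2 × 0.5 = 39.2
  [0.5→1.5]: (156.8+259.6)/2 × 1 = 208.2
  [1.5→3]: (259.6+229.3)/2 × 1.5 = 366.675
  [3→6]: (229.3+111.0)/2 × 3 = 510.45
  [6→10]: (111.0+36.9)/2 × 4 = 295.8
  Sum = 1420.325 ng/mL·hr
k_e = ln2 / t½ = 0.693147 / 2.49 = 0.2784 hr^-1
Extrapolated tail: C_last / k_e = 36.9 / 0.2784 = 132.543
AUC_0→∞ = 1420.325 + 132.543 = 1552.868 ng/mL·hr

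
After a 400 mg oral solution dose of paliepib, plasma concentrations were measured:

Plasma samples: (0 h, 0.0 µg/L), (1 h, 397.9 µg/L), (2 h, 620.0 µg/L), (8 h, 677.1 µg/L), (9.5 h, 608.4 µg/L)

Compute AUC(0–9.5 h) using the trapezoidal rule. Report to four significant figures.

AUC = 5563 µg/L·h

Trapezoidal AUC_0→9.5:
  [0→1]: (0.0+397.9)/2 × 1 = 198.95
  [1→2]: (397.9+620.0)/2 × 1 = 508.95
  [2→8]: (620.0+677.1)/2 × 6 = 3891.3
  [8→9.5]: (677.1+608.4)/2 × 1.5 = 964.125
  Sum = 5563.325 µg/L·h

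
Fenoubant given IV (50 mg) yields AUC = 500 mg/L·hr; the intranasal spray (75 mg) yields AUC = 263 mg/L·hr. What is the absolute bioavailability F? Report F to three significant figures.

F = 0.351

F = (AUC_ev / D_ev) / (AUC_iv / D_iv)
  = (263/75) / (500/50)
  = 3.50667 / 10 = 0.3507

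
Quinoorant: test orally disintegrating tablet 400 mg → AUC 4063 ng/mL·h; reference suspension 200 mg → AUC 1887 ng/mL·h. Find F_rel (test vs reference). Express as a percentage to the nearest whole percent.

F_rel = (AUC_test/D_test) / (AUC_ref/D_ref)
      = (4063/400) / (1887/200)
      = 10.1575 / 9.435 = 1.0766 = 107.66%

F_rel = 108%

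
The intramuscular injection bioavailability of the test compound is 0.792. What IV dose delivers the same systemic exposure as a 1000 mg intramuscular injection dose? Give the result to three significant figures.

D_iv = 792 mg

Systemic exposure from an extravascular dose = F × D_ev, so the equivalent IV dose is F × D_ev.
D_iv = F × D_ev = 0.792 × 1000 = 792 mg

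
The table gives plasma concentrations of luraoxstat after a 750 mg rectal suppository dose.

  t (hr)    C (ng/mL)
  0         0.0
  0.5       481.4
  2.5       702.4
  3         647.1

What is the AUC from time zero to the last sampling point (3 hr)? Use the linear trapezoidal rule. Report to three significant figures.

Trapezoidal AUC_0→3:
  [0→0.5]: (0.0+481.4)/2 × 0.5 = 120.35
  [0.5→2.5]: (481.4+702.4)/2 × 2 = 1183.8
  [2.5→3]: (702.4+647.1)/2 × 0.5 = 337.375
  Sum = 1641.525 ng/mL·hr

AUC = 1640 ng/mL·hr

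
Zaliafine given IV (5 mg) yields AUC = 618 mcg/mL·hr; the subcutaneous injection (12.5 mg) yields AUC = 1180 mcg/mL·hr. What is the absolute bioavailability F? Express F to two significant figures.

F = 0.76

F = (AUC_ev / D_ev) / (AUC_iv / D_iv)
  = (1180/12.5) / (618/5)
  = 94.4 / 123.6 = 0.7638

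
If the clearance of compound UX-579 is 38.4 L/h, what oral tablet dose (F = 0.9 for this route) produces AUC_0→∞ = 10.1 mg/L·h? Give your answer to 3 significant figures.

Dose = 431 mg

Dose = CL × AUC_0→∞ / F
     = 38.4 × 10.1 / 0.9 = 430.933 mg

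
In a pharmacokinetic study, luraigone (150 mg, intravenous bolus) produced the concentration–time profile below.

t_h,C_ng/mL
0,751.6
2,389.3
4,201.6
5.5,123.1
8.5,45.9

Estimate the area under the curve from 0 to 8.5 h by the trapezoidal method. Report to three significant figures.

Trapezoidal AUC_0→8.5:
  [0→2]: (751.6+389.3)/2 × 2 = 1140.9
  [2→4]: (389.3+201.6)/2 × 2 = 590.9
  [4→5.5]: (201.6+123.1)/2 × 1.5 = 243.525
  [5.5→8.5]: (123.1+45.9)/2 × 3 = 253.5
  Sum = 2228.825 ng/mL·h

AUC = 2230 ng/mL·h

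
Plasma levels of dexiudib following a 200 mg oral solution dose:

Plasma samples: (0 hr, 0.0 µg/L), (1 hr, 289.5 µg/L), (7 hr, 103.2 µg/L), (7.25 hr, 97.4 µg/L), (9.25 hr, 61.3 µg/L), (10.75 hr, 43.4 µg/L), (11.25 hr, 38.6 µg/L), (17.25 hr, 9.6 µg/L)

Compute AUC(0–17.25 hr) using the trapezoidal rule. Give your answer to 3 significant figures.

Trapezoidal AUC_0→17.25:
  [0→1]: (0.0+289.5)/2 × 1 = 144.75
  [1→7]: (289.5+103.2)/2 × 6 = 1178.1
  [7→7.25]: (103.2+97.4)/2 × 0.25 = 25.075
  [7.25→9.25]: (97.4+61.3)/2 × 2 = 158.7
  [9.25→10.75]: (61.3+43.4)/2 × 1.5 = 78.525
  [10.75→11.25]: (43.4+38.6)/2 × 0.5 = 20.5
  [11.25→17.25]: (38.6+9.6)/2 × 6 = 144.6
  Sum = 1750.25 µg/L·hr

AUC = 1750 µg/L·hr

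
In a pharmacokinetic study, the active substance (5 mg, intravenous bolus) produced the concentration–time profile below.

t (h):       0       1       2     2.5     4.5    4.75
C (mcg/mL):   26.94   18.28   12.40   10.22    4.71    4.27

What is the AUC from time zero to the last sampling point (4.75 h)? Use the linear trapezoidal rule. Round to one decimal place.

Trapezoidal AUC_0→4.75:
  [0→1]: (26.94+18.28)/2 × 1 = 22.61
  [1→2]: (18.28+12.40)/2 × 1 = 15.34
  [2→2.5]: (12.40+10.22)/2 × 0.5 = 5.655
  [2.5→4.5]: (10.22+4.71)/2 × 2 = 14.93
  [4.5→4.75]: (4.71+4.27)/2 × 0.25 = 1.1225
  Sum = 59.6575 mcg/mL·h

AUC = 59.7 mcg/mL·h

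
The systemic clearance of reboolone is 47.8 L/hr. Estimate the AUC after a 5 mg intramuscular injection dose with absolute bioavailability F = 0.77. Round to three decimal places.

AUC = 0.081 mg/L·hr

AUC_0→∞ = F × Dose / CL
        = 0.77 × 5 / 47.8 = 0.0805439 mg/L·hr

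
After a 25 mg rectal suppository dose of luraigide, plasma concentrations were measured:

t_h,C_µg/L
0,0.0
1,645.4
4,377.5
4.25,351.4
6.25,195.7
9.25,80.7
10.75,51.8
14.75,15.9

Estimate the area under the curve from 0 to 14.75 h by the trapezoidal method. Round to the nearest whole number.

Trapezoidal AUC_0→14.75:
  [0→1]: (0.0+645.4)/2 × 1 = 322.7
  [1→4]: (645.4+377.5)/2 × 3 = 1534.35
  [4→4.25]: (377.5+351.4)/2 × 0.25 = 91.1125
  [4.25→6.25]: (351.4+195.7)/2 × 2 = 547.1
  [6.25→9.25]: (195.7+80.7)/2 × 3 = 414.6
  [9.25→10.75]: (80.7+51.8)/2 × 1.5 = 99.375
  [10.75→14.75]: (51.8+15.9)/2 × 4 = 135.4
  Sum = 3144.6375 µg/L·h

AUC = 3145 µg/L·h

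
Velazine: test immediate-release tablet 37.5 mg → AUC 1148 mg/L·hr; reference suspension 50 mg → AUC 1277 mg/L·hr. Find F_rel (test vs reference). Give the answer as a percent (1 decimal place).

F_rel = (AUC_test/D_test) / (AUC_ref/D_ref)
      = (1148/37.5) / (1277/50)
      = 30.6133 / 25.54 = 1.1986 = 119.86%

F_rel = 119.9%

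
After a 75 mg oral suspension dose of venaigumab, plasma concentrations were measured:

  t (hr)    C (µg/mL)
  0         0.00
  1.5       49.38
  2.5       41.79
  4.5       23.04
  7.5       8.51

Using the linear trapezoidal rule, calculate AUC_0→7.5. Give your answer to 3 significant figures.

Trapezoidal AUC_0→7.5:
  [0→1.5]: (0.00+49.38)/2 × 1.5 = 37.035
  [1.5→2.5]: (49.38+41.79)/2 × 1 = 45.585
  [2.5→4.5]: (41.79+23.04)/2 × 2 = 64.83
  [4.5→7.5]: (23.04+8.51)/2 × 3 = 47.325
  Sum = 194.775 µg/mL·hr

AUC = 195 µg/mL·hr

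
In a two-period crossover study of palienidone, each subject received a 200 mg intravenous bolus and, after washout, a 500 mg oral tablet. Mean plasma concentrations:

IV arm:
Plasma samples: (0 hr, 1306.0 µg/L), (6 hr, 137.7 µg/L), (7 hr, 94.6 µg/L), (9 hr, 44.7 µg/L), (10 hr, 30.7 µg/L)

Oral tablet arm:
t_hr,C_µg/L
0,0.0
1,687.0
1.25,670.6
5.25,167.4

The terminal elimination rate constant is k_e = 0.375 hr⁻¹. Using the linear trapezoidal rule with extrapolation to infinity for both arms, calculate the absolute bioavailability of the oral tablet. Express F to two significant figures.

F = 0.22

Trapezoidal AUC_0→10 (IV):
  [0→6]: (1306.0+137.7)/2 × 6 = 4331.1
  [6→7]: (137.7+94.6)/2 × 1 = 116.15
  [7→9]: (94.6+44.7)/2 × 2 = 139.3
  [9→10]: (44.7+30.7)/2 × 1 = 37.7
  Sum = 4624.25 µg/L·hr
IV tail: 30.7/0.375 = 81.867; AUC_iv,0→∞ = 4624.25 + 81.867 = 4706.117 µg/L·hr
Trapezoidal AUC_0→5.25 (oral tablet):
  [0→1]: (0.0+687.0)/2 × 1 = 343.5
  [1→1.25]: (687.0+670.6)/2 × 0.25 = 169.7
  [1.25→5.25]: (670.6+167.4)/2 × 4 = 1676.0
  Sum = 2189.2 µg/L·hr
oral tablet tail: 167.4/0.375 = 446.400; AUC_ev,0→∞ = 2189.2 + 446.400 = 2635.6 µg/L·hr
F = (AUC_ev/D_ev)/(AUC_iv/D_iv) = (2635.6/500)/(4706.117/200) = 5.2712/23.530585 = 0.2240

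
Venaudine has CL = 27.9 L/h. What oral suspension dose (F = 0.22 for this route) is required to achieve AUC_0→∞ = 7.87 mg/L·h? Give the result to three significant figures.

Dose = CL × AUC_0→∞ / F
     = 27.9 × 7.87 / 0.22 = 998.059 mg

Dose = 998 mg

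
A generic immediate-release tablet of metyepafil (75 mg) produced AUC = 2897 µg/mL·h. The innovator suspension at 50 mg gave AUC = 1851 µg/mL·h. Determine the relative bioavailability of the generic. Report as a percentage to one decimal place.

F_rel = 104.3%

F_rel = (AUC_test/D_test) / (AUC_ref/D_ref)
      = (2897/75) / (1851/50)
      = 38.6267 / 37.02 = 1.0434 = 104.34%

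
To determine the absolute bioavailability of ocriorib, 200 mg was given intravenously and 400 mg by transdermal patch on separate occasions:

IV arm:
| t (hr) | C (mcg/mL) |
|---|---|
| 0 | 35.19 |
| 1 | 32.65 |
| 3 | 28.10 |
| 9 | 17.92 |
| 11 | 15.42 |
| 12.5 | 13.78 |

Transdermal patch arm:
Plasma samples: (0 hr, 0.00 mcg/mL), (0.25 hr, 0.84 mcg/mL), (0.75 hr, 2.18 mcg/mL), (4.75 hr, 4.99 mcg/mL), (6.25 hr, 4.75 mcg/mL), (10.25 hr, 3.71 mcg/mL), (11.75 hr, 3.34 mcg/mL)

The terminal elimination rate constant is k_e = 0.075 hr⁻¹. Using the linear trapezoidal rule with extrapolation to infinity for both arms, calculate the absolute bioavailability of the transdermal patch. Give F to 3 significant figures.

Trapezoidal AUC_0→12.5 (IV):
  [0→1]: (35.19+32.65)/2 × 1 = 33.92
  [1→3]: (32.65+28.10)/2 × 2 = 60.75
  [3→9]: (28.10+17.92)/2 × 6 = 138.06
  [9→11]: (17.92+15.42)/2 × 2 = 33.34
  [11→12.5]: (15.42+13.78)/2 × 1.5 = 21.9
  Sum = 287.97 mcg/mL·hr
IV tail: 13.78/0.075 = 183.733; AUC_iv,0→∞ = 287.97 + 183.733 = 471.703 mcg/mL·hr
Trapezoidal AUC_0→11.75 (transdermal patch):
  [0→0.25]: (0.00+0.84)/2 × 0.25 = 0.105
  [0.25→0.75]: (0.84+2.18)/2 × 0.5 = 0.755
  [0.75→4.75]: (2.18+4.99)/2 × 4 = 14.34
  [4.75→6.25]: (4.99+4.75)/2 × 1.5 = 7.305
  [6.25→10.25]: (4.75+3.71)/2 × 4 = 16.92
  [10.25→11.75]: (3.71+3.34)/2 × 1.5 = 5.2875
  Sum = 44.7125 mcg/mL·hr
transdermal patch tail: 3.34/0.075 = 44.533; AUC_ev,0→∞ = 44.7125 + 44.533 = 89.2455 mcg/mL·hr
F = (AUC_ev/D_ev)/(AUC_iv/D_iv) = (89.2455/400)/(471.703/200) = 0.22311375/2.358515 = 0.0946

F = 0.0946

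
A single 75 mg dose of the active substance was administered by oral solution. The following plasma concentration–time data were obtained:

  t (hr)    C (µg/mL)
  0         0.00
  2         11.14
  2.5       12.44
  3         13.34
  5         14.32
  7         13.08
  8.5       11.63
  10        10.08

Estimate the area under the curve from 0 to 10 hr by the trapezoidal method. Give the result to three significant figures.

AUC = 113 µg/mL·hr

Trapezoidal AUC_0→10:
  [0→2]: (0.00+11.14)/2 × 2 = 11.14
  [2→2.5]: (11.14+12.44)/2 × 0.5 = 5.895
  [2.5→3]: (12.44+13.34)/2 × 0.5 = 6.445
  [3→5]: (13.34+14.32)/2 × 2 = 27.66
  [5→7]: (14.32+13.08)/2 × 2 = 27.4
  [7→8.5]: (13.08+11.63)/2 × 1.5 = 18.5325
  [8.5→10]: (11.63+10.08)/2 × 1.5 = 16.2825
  Sum = 113.355 µg/mL·hr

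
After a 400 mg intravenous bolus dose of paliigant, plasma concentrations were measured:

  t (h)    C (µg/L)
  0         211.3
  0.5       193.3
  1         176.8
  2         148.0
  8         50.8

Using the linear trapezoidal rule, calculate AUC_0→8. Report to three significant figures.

AUC = 952 µg/L·h

Trapezoidal AUC_0→8:
  [0→0.5]: (211.3+193.3)/2 × 0.5 = 101.15
  [0.5→1]: (193.3+176.8)/2 × 0.5 = 92.525
  [1→2]: (176.8+148.0)/2 × 1 = 162.4
  [2→8]: (148.0+50.8)/2 × 6 = 596.4
  Sum = 952.475 µg/L·h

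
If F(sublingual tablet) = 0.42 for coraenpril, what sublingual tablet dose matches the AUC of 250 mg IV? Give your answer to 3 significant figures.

D_sublingual = 595 mg

For equal systemic exposure: F × D_ev = D_iv
D_ev = D_iv / F = 250 / 0.42 = 595.238 mg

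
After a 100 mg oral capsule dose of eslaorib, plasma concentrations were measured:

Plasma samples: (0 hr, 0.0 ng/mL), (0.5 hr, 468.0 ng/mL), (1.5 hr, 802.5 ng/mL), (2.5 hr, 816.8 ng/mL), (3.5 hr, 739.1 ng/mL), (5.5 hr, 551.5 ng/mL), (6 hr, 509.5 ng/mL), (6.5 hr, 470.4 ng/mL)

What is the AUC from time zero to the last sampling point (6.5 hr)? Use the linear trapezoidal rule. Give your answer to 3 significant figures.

Trapezoidal AUC_0→6.5:
  [0→0.5]: (0.0+468.0)/2 × 0.5 = 117.0
  [0.5→1.5]: (468.0+802.5)/2 × 1 = 635.25
  [1.5→2.5]: (802.5+816.8)/2 × 1 = 809.65
  [2.5→3.5]: (816.8+739.1)/2 × 1 = 777.95
  [3.5→5.5]: (739.1+551.5)/2 × 2 = 1290.6
  [5.5→6]: (551.5+509.5)/2 × 0.5 = 265.25
  [6→6.5]: (509.5+470.4)/2 × 0.5 = 244.975
  Sum = 4140.675 ng/mL·hr

AUC = 4140 ng/mL·hr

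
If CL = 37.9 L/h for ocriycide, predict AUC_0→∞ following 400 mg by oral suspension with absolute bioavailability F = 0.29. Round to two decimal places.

AUC_0→∞ = F × Dose / CL
        = 0.29 × 400 / 37.9 = 3.06069 mg/L·h

AUC = 3.06 mg/L·h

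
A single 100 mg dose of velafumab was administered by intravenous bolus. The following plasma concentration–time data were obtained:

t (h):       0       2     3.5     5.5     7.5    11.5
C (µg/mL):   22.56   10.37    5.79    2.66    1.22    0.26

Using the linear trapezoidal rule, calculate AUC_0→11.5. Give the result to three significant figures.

Trapezoidal AUC_0→11.5:
  [0→2]: (22.56+10.37)/2 × 2 = 32.93
  [2→3.5]: (10.37+5.79)/2 × 1.5 = 12.12
  [3.5→5.5]: (5.79+2.66)/2 × 2 = 8.45
  [5.5→7.5]: (2.66+1.22)/2 × 2 = 3.88
  [7.5→11.5]: (1.22+0.26)/2 × 4 = 2.96
  Sum = 60.34 µg/mL·h

AUC = 60.3 µg/mL·h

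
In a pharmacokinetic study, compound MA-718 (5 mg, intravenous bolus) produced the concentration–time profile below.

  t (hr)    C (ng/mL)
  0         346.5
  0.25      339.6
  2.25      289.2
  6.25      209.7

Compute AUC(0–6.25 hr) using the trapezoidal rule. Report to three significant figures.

AUC = 1710 ng/mL·hr

Trapezoidal AUC_0→6.25:
  [0→0.25]: (346.5+339.6)/2 × 0.25 = 85.7625
  [0.25→2.25]: (339.6+289.2)/2 × 2 = 628.8
  [2.25→6.25]: (289.2+209.7)/2 × 4 = 997.8
  Sum = 1712.3625 ng/mL·hr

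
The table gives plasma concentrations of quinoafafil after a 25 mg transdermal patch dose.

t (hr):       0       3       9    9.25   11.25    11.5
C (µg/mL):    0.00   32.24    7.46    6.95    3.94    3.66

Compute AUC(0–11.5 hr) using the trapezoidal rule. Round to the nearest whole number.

AUC = 181 µg/mL·hr

Trapezoidal AUC_0→11.5:
  [0→3]: (0.00+32.24)/2 × 3 = 48.36
  [3→9]: (32.24+7.46)/2 × 6 = 119.1
  [9→9.25]: (7.46+6.95)/2 × 0.25 = 1.80125
  [9.25→11.25]: (6.95+3.94)/2 × 2 = 10.89
  [11.25→11.5]: (3.94+3.66)/2 × 0.25 = 0.95
  Sum = 181.10125 µg/mL·hr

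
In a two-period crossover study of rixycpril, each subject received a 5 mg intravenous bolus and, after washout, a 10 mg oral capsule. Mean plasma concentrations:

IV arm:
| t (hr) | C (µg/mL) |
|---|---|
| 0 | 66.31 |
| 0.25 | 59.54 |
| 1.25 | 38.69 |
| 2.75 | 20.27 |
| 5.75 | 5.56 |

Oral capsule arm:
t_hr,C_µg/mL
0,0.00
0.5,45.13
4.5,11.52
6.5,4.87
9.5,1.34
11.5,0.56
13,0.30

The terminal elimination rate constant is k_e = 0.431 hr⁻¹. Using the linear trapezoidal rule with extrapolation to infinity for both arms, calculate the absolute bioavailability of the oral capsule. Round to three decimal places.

Trapezoidal AUC_0→5.75 (IV):
  [0→0.25]: (66.31+59.54)/2 × 0.25 = 15.73125
  [0.25→1.25]: (59.54+38.69)/2 × 1 = 49.115
  [1.25→2.75]: (38.69+20.27)/2 × 1.5 = 44.22
  [2.75→5.75]: (20.27+5.56)/2 × 3 = 38.745
  Sum = 147.81125 µg/mL·hr
IV tail: 5.56/0.431 = 12.900; AUC_iv,0→∞ = 147.81125 + 12.900 = 160.71125 µg/mL·hr
Trapezoidal AUC_0→13 (oral capsule):
  [0→0.5]: (0.00+45.13)/2 × 0.5 = 11.2825
  [0.5→4.5]: (45.13+11.52)/2 × 4 = 113.3
  [4.5→6.5]: (11.52+4.87)/2 × 2 = 16.39
  [6.5→9.5]: (4.87+1.34)/2 × 3 = 9.315
  [9.5→11.5]: (1.34+0.56)/2 × 2 = 1.9
  [11.5→13]: (0.56+0.30)/2 × 1.5 = 0.645
  Sum = 152.8325 µg/mL·hr
oral capsule tail: 0.30/0.431 = 0.696; AUC_ev,0→∞ = 152.8325 + 0.696 = 153.5285 µg/mL·hr
F = (AUC_ev/D_ev)/(AUC_iv/D_iv) = (153.5285/10)/(160.71125/5) = 15.35285/32.14225 = 0.4777

F = 0.478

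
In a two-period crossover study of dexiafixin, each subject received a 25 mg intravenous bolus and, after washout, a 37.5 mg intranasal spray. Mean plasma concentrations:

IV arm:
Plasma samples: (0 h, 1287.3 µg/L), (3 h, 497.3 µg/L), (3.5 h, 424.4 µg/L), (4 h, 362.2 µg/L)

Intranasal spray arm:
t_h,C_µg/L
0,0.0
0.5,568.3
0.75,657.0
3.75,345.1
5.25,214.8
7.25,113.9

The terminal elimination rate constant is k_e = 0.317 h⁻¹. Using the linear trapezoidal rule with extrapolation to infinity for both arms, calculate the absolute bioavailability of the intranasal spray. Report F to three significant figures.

Trapezoidal AUC_0→4 (IV):
  [0→3]: (1287.3+497.3)/2 × 3 = 2676.9
  [3→3.5]: (497.3+424.4)/2 × 0.5 = 230.425
  [3.5→4]: (424.4+362.2)/2 × 0.5 = 196.65
  Sum = 3103.975 µg/L·h
IV tail: 362.2/0.317 = 1142.587; AUC_iv,0→∞ = 3103.975 + 1142.587 = 4246.562 µg/L·h
Trapezoidal AUC_0→7.25 (intranasal spray):
  [0→0.5]: (0.0+568.3)/2 × 0.5 = 142.075
  [0.5→0.75]: (568.3+657.0)/2 × 0.25 = 153.1625
  [0.75→3.75]: (657.0+345.1)/2 × 3 = 1503.15
  [3.75→5.25]: (345.1+214.8)/2 × 1.5 = 419.925
  [5.25→7.25]: (214.8+113.9)/2 × 2 = 328.7
  Sum = 2547.0125 µg/L·h
intranasal spray tail: 113.9/0.317 = 359.306; AUC_ev,0→∞ = 2547.0125 + 359.306 = 2906.3185 µg/L·h
F = (AUC_ev/D_ev)/(AUC_iv/D_iv) = (2906.3185/37.5)/(4246.562/25) = 77.5018/169.86248 = 0.4563

F = 0.456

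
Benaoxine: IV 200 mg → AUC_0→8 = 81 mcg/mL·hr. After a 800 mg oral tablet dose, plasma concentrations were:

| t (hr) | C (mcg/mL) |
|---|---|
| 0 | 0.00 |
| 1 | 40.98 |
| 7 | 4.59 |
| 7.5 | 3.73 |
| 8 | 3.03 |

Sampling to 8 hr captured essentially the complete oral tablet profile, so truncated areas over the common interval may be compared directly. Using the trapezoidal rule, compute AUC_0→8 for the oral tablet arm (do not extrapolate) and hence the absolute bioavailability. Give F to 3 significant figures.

F = 0.497

Trapezoidal AUC_0→8 (oral tablet):
  [0→1]: (0.00+40.98)/2 × 1 = 20.49
  [1→7]: (40.98+4.59)/2 × 6 = 136.71
  [7→7.5]: (4.59+3.73)/2 × 0.5 = 2.08
  [7.5→8]: (3.73+3.03)/2 × 0.5 = 1.69
  Sum = 160.97 mcg/mL·hr
F = (AUC_ev/D_ev)/(AUC_iv/D_iv) = (160.97/800)/(81/200) = 0.2012125/0.405 = 0.4968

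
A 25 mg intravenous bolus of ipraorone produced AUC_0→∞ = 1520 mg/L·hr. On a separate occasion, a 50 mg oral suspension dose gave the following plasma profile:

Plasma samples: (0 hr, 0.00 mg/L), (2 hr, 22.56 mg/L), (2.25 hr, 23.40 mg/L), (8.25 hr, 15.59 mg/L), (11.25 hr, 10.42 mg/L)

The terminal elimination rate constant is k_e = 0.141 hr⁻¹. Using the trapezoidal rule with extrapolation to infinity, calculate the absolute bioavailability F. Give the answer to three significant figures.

Trapezoidal AUC_0→11.25 (oral suspension):
  [0→2]: (0.00+22.56)/2 × 2 = 22.56
  [2→2.25]: (22.56+23.40)/2 × 0.25 = 5.745
  [2.25→8.25]: (23.40+15.59)/2 × 6 = 116.97
  [8.25→11.25]: (15.59+10.42)/2 × 3 = 39.015
  Sum = 184.29 mg/L·hr
Tail: C_last/k_e = 10.42/0.141 = 73.901
AUC_0→∞ (oral suspension) = 184.29 + 73.901 = 258.191 mg/L·hr
F = (AUC_ev/D_ev)/(AUC_iv/D_iv) = (258.191/50)/(1520/25) = 5.16382/60.8 = 0.0849

F = 0.0849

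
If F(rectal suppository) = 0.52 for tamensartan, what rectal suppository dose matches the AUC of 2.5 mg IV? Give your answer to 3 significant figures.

For equal systemic exposure: F × D_ev = D_iv
D_ev = D_iv / F = 2.5 / 0.52 = 4.80769 mg

D_rectal = 4.81 mg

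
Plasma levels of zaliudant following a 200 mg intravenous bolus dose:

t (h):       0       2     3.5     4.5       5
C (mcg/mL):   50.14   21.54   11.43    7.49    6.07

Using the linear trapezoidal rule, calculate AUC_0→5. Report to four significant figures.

AUC = 109.3 mcg/mL·h

Trapezoidal AUC_0→5:
  [0→2]: (50.14+21.54)/2 × 2 = 71.68
  [2→3.5]: (21.54+11.43)/2 × 1.5 = 24.7275
  [3.5→4.5]: (11.43+7.49)/2 × 1 = 9.46
  [4.5→5]: (7.49+6.07)/2 × 0.5 = 3.39
  Sum = 109.2575 mcg/mL·h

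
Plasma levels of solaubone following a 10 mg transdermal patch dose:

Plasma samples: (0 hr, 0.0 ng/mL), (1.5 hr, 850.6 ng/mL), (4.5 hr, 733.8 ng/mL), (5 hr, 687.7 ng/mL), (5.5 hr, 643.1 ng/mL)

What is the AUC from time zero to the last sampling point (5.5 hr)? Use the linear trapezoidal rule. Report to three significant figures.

Trapezoidal AUC_0→5.5:
  [0→1.5]: (0.0+850.6)/2 × 1.5 = 637.95
  [1.5→4.5]: (850.6+733.8)/2 × 3 = 2376.6
  [4.5→5]: (733.8+687.7)/2 × 0.5 = 355.375
  [5→5.5]: (687.7+643.1)/2 × 0.5 = 332.7
  Sum = 3702.625 ng/mL·hr

AUC = 3700 ng/mL·hr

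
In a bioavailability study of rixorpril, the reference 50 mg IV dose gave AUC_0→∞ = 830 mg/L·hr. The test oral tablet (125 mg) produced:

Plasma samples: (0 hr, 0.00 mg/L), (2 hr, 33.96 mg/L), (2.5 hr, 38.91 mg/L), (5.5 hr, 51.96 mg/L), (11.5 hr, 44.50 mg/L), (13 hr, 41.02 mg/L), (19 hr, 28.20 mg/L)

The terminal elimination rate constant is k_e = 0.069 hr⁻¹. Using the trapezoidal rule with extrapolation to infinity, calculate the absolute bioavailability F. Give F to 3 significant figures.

Trapezoidal AUC_0→19 (oral tablet):
  [0→2]: (0.00+33.96)/2 × 2 = 33.96
  [2→2.5]: (33.96+38.91)/2 × 0.5 = 18.2175
  [2.5→5.5]: (38.91+51.96)/2 × 3 = 136.305
  [5.5→11.5]: (51.96+44.50)/2 × 6 = 289.38
  [11.5→13]: (44.50+41.02)/2 × 1.5 = 64.14
  [13→19]: (41.02+28.20)/2 × 6 = 207.66
  Sum = 749.6625 mg/L·hr
Tail: C_last/k_e = 28.20/0.069 = 408.696
AUC_0→∞ (oral tablet) = 749.6625 + 408.696 = 1158.3585 mg/L·hr
F = (AUC_ev/D_ev)/(AUC_iv/D_iv) = (1158.3585/125)/(830/50) = 9.266868/16.6 = 0.5582

F = 0.558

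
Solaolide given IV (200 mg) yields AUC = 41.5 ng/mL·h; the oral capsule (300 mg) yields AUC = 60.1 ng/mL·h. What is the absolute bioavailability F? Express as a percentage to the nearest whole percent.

F = 97%

F = (AUC_ev / D_ev) / (AUC_iv / D_iv)
  = (60.1/300) / (41.5/200)
  = 0.200333 / 0.2075 = 0.9655
  = 96.55%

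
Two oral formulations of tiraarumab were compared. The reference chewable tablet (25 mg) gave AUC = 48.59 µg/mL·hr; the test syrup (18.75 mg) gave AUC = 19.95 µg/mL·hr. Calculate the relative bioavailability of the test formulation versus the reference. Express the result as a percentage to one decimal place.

F_rel = 54.7%

F_rel = (AUC_test/D_test) / (AUC_ref/D_ref)
      = (19.95/18.75) / (48.59/25)
      = 1.064 / 1.9436 = 0.5474 = 54.74%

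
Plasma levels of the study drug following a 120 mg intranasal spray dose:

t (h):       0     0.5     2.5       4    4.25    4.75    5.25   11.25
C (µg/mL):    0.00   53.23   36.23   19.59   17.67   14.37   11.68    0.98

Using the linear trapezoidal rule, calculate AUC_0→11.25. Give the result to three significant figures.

AUC = 202 µg/mL·h

Trapezoidal AUC_0→11.25:
  [0→0.5]: (0.00+53.23)/2 × 0.5 = 13.3075
  [0.5→2.5]: (53.23+36.23)/2 × 2 = 89.46
  [2.5→4]: (36.23+19.59)/2 × 1.5 = 41.865
  [4→4.25]: (19.59+17.67)/2 × 0.25 = 4.6575
  [4.25→4.75]: (17.67+14.37)/2 × 0.5 = 8.01
  [4.75→5.25]: (14.37+11.68)/2 × 0.5 = 6.5125
  [5.25→11.25]: (11.68+0.98)/2 × 6 = 37.98
  Sum = 201.7925 µg/mL·h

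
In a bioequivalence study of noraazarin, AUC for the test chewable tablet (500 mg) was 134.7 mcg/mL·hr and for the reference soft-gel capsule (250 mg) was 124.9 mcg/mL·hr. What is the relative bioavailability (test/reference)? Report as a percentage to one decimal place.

F_rel = (AUC_test/D_test) / (AUC_ref/D_ref)
      = (134.7/500) / (124.9/250)
      = 0.2694 / 0.4996 = 0.5392 = 53.92%

F_rel = 53.9%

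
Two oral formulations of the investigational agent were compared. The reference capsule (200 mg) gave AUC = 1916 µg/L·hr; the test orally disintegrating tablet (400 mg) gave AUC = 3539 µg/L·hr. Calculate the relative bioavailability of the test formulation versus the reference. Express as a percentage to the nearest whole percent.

F_rel = 92%

F_rel = (AUC_test/D_test) / (AUC_ref/D_ref)
      = (3539/400) / (1916/200)
      = 8.8475 / 9.58 = 0.9235 = 92.35%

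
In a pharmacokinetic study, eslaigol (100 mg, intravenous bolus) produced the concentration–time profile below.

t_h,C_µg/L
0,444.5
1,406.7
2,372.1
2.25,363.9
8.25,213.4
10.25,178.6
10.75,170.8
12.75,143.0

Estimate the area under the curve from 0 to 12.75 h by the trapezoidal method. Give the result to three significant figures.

AUC = 3430 µg/L·h

Trapezoidal AUC_0→12.75:
  [0→1]: (444.5+406.7)/2 × 1 = 425.6
  [1→2]: (406.7+372.1)/2 × 1 = 389.4
  [2→2.25]: (372.1+363.9)/2 × 0.25 = 92.0
  [2.25→8.25]: (363.9+213.4)/2 × 6 = 1731.9
  [8.25→10.25]: (213.4+178.6)/2 × 2 = 392.0
  [10.25→10.75]: (178.6+170.8)/2 × 0.5 = 87.35
  [10.75→12.75]: (170.8+143.0)/2 × 2 = 313.8
  Sum = 3432.05 µg/L·h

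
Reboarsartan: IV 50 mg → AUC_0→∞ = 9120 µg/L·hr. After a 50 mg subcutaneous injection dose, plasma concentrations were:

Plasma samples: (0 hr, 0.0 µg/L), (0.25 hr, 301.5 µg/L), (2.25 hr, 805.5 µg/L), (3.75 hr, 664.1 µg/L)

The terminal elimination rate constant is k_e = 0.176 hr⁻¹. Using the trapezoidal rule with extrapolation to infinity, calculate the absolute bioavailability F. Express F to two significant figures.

Trapezoidal AUC_0→3.75 (subcutaneous injection):
  [0→0.25]: (0.0+301.5)/2 × 0.25 = 37.6875
  [0.25→2.25]: (301.5+805.5)/2 × 2 = 1107.0
  [2.25→3.75]: (805.5+664.1)/2 × 1.5 = 1102.2
  Sum = 2246.8875 µg/L·hr
Tail: C_last/k_e = 664.1/0.176 = 3773.295
AUC_0→∞ (subcutaneous injection) = 2246.8875 + 3773.295 = 6020.1825 µg/L·hr
F = (AUC_ev/D_ev)/(AUC_iv/D_iv) = (6020.1825/50)/(9120/50) = 120.40365/182.4 = 0.6601

F = 0.66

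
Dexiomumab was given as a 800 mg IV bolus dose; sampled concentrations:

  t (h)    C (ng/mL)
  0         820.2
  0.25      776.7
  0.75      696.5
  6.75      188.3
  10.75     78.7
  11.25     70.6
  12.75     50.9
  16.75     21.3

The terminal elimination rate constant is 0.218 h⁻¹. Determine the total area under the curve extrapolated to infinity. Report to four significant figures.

Trapezoidal AUC_0→16.75:
  [0→0.25]: (820.2+776.7)/2 × 0.25 = 199.6125
  [0.25→0.75]: (776.7+696.5)/2 × 0.5 = 368.3
  [0.75→6.75]: (696.5+188.3)/2 × 6 = 2654.4
  [6.75→10.75]: (188.3+78.7)/2 × 4 = 534.0
  [10.75→11.25]: (78.7+70.6)/2 × 0.5 = 37.325
  [11.25→12.75]: (70.6+50.9)/2 × 1.5 = 91.125
  [12.75→16.75]: (50.9+21.3)/2 × 4 = 144.4
  Sum = 4029.1625 ng/mL·h
Extrapolated tail: C_last / k_e = 21.3 / 0.218 = 97.706
AUC_0→∞ = 4029.1625 + 97.706 = 4126.8685 ng/mL·h

AUC = 4127 ng/mL·h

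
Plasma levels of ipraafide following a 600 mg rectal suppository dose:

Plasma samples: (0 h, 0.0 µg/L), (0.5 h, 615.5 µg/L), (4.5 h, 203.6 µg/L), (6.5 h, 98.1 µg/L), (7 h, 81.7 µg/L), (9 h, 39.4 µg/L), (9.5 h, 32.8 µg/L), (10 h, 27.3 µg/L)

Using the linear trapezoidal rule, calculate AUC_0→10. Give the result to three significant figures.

Trapezoidal AUC_0→10:
  [0→0.5]: (0.0+615.5)/2 × 0.5 = 153.875
  [0.5→4.5]: (615.5+203.6)/2 × 4 = 1638.2
  [4.5→6.5]: (203.6+98.1)/2 × 2 = 301.7
  [6.5→7]: (98.1+81.7)/2 × 0.5 = 44.95
  [7→9]: (81.7+39.4)/2 × 2 = 121.1
  [9→9.5]: (39.4+32.8)/2 × 0.5 = 18.05
  [9.5→10]: (32.8+27.3)/2 × 0.5 = 15.025
  Sum = 2292.9 µg/L·h

AUC = 2290 µg/L·h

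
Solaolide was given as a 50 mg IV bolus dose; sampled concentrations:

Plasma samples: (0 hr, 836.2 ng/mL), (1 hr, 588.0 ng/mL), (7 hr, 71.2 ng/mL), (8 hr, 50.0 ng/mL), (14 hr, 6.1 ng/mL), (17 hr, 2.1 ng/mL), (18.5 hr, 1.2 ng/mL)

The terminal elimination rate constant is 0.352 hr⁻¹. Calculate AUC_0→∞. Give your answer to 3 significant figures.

AUC = 2940 ng/mL·hr

Trapezoidal AUC_0→18.5:
  [0→1]: (836.2+588.0)/2 × 1 = 712.1
  [1→7]: (588.0+71.2)/2 × 6 = 1977.6
  [7→8]: (71.2+50.0)/2 × 1 = 60.6
  [8→14]: (50.0+6.1)/2 × 6 = 168.3
  [14→17]: (6.1+2.1)/2 × 3 = 12.3
  [17→18.5]: (2.1+1.2)/2 × 1.5 = 2.475
  Sum = 2933.375 ng/mL·hr
Extrapolated tail: C_last / k_e = 1.2 / 0.352 = 3.409
AUC_0→∞ = 2933.375 + 3.409 = 2936.784 ng/mL·hr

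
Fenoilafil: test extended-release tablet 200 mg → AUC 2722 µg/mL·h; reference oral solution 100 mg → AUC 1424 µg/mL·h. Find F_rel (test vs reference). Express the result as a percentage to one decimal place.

F_rel = 95.6%

F_rel = (AUC_test/D_test) / (AUC_ref/D_ref)
      = (2722/200) / (1424/100)
      = 13.61 / 14.24 = 0.9558 = 95.58%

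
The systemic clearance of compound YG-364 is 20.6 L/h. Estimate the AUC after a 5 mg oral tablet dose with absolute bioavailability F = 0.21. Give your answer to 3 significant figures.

AUC = 0.0510 mg/L·h

AUC_0→∞ = F × Dose / CL
        = 0.21 × 5 / 20.6 = 0.0509709 mg/L·h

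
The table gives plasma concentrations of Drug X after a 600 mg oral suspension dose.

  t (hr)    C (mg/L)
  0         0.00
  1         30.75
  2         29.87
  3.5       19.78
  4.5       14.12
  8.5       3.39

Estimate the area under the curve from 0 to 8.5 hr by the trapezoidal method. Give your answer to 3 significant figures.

AUC = 135 mg/L·hr

Trapezoidal AUC_0→8.5:
  [0→1]: (0.00+30.75)/2 × 1 = 15.375
  [1→2]: (30.75+29.87)/2 × 1 = 30.31
  [2→3.5]: (29.87+19.78)/2 × 1.5 = 37.2375
  [3.5→4.5]: (19.78+14.12)/2 × 1 = 16.95
  [4.5→8.5]: (14.12+3.39)/2 × 4 = 35.02
  Sum = 134.8925 mg/L·hr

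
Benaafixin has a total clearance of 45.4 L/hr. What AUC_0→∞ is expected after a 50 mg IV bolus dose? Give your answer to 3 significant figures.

AUC_0→∞ = Dose_iv / CL
        = 50 / 45.4 = 1.10132 mg/L·hr

AUC = 1.10 mg/L·hr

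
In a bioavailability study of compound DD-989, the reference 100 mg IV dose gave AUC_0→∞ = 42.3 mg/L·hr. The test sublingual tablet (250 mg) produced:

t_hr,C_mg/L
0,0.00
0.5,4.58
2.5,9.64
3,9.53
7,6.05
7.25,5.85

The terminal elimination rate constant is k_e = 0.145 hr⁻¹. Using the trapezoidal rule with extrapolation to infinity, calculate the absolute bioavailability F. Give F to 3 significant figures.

F = 0.881

Trapezoidal AUC_0→7.25 (sublingual tablet):
  [0→0.5]: (0.00+4.58)/2 × 0.5 = 1.145
  [0.5→2.5]: (4.58+9.64)/2 × 2 = 14.22
  [2.5→3]: (9.64+9.53)/2 × 0.5 = 4.7925
  [3→7]: (9.53+6.05)/2 × 4 = 31.16
  [7→7.25]: (6.05+5.85)/2 × 0.25 = 1.4875
  Sum = 52.805 mg/L·hr
Tail: C_last/k_e = 5.85/0.145 = 40.345
AUC_0→∞ (sublingual tablet) = 52.805 + 40.345 = 93.15 mg/L·hr
F = (AUC_ev/D_ev)/(AUC_iv/D_iv) = (93.15/250)/(42.3/100) = 0.3726/0.423 = 0.8809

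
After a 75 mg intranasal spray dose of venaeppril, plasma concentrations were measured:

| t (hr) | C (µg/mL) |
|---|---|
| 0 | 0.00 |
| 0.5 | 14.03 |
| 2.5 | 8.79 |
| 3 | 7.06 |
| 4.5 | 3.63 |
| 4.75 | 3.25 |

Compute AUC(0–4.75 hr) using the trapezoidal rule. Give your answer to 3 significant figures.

Trapezoidal AUC_0→4.75:
  [0→0.5]: (0.00+14.03)/2 × 0.5 = 3.5075
  [0.5→2.5]: (14.03+8.79)/2 × 2 = 22.82
  [2.5→3]: (8.79+7.06)/2 × 0.5 = 3.9625
  [3→4.5]: (7.06+3.63)/2 × 1.5 = 8.0175
  [4.5→4.75]: (3.63+3.25)/2 × 0.25 = 0.86
  Sum = 39.1675 µg/mL·hr

AUC = 39.2 µg/mL·hr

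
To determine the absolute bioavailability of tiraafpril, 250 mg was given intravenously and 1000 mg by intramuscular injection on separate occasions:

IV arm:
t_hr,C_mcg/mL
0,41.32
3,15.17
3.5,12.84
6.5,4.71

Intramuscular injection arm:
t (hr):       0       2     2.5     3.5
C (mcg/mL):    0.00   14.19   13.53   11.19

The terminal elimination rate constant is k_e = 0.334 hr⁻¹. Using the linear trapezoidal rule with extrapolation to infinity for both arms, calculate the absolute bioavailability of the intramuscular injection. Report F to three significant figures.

F = 0.127

Trapezoidal AUC_0→6.5 (IV):
  [0→3]: (41.32+15.17)/2 × 3 = 84.735
  [3→3.5]: (15.17+12.84)/2 × 0.5 = 7.0025
  [3.5→6.5]: (12.84+4.71)/2 × 3 = 26.325
  Sum = 118.0625 mcg/mL·hr
IV tail: 4.71/0.334 = 14.102; AUC_iv,0→∞ = 118.0625 + 14.102 = 132.1645 mcg/mL·hr
Trapezoidal AUC_0→3.5 (intramuscular injection):
  [0→2]: (0.00+14.19)/2 × 2 = 14.19
  [2→2.5]: (14.19+13.53)/2 × 0.5 = 6.93
  [2.5→3.5]: (13.53+11.19)/2 × 1 = 12.36
  Sum = 33.48 mcg/mL·hr
intramuscular injection tail: 11.19/0.334 = 33.503; AUC_ev,0→∞ = 33.48 + 33.503 = 66.983 mcg/mL·hr
F = (AUC_ev/D_ev)/(AUC_iv/D_iv) = (66.983/1000)/(132.1645/250) = 0.066983/0.528658 = 0.1267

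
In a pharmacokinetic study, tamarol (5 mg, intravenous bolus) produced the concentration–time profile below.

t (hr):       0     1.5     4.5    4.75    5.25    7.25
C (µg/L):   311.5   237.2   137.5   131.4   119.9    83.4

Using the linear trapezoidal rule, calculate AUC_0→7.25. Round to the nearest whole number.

Trapezoidal AUC_0→7.25:
  [0→1.5]: (311.5+237.2)/2 × 1.5 = 411.525
  [1.5→4.5]: (237.2+137.5)/2 × 3 = 562.05
  [4.5→4.75]: (137.5+131.4)/2 × 0.25 = 33.6125
  [4.75→5.25]: (131.4+119.9)/2 × 0.5 = 62.825
  [5.25→7.25]: (119.9+83.4)/2 × 2 = 203.3
  Sum = 1273.3125 µg/L·hr

AUC = 1273 µg/L·hr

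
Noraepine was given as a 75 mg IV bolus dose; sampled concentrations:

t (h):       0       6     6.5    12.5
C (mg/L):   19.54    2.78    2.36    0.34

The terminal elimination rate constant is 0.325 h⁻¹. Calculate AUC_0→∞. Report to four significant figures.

Trapezoidal AUC_0→12.5:
  [0→6]: (19.54+2.78)/2 × 6 = 66.96
  [6→6.5]: (2.78+2.36)/2 × 0.5 = 1.285
  [6.5→12.5]: (2.36+0.34)/2 × 6 = 8.1
  Sum = 76.345 mg/L·h
Extrapolated tail: C_last / k_e = 0.34 / 0.325 = 1.046
AUC_0→∞ = 76.345 + 1.046 = 77.391 mg/L·h

AUC = 77.39 mg/L·h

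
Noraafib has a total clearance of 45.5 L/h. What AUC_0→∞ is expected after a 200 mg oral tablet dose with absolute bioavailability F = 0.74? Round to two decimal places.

AUC_0→∞ = F × Dose / CL
        = 0.74 × 200 / 45.5 = 3.25275 mg/L·h

AUC = 3.25 mg/L·h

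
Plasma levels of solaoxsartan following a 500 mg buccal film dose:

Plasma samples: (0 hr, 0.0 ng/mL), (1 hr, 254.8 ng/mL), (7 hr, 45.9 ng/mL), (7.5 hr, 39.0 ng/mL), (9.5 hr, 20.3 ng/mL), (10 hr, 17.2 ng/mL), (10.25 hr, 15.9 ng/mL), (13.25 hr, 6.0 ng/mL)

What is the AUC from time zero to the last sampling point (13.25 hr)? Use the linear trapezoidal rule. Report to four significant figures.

Trapezoidal AUC_0→13.25:
  [0→1]: (0.0+254.8)/2 × 1 = 127.4
  [1→7]: (254.8+45.9)/2 × 6 = 902.1
  [7→7.5]: (45.9+39.0)/2 × 0.5 = 21.225
  [7.5→9.5]: (39.0+20.3)/2 × 2 = 59.3
  [9.5→10]: (20.3+17.2)/2 × 0.5 = 9.375
  [10→10.25]: (17.2+15.9)/2 × 0.25 = 4.1375
  [10.25→13.25]: (15.9+6.0)/2 × 3 = 32.85
  Sum = 1156.3875 ng/mL·hr

AUC = 1156 ng/mL·hr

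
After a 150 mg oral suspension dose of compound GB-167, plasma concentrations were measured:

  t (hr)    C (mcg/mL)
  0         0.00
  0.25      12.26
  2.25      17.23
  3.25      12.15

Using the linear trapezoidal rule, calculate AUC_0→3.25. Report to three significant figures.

AUC = 45.7 mcg/mL·hr

Trapezoidal AUC_0→3.25:
  [0→0.25]: (0.00+12.26)/2 × 0.25 = 1.5325
  [0.25→2.25]: (12.26+17.23)/2 × 2 = 29.49
  [2.25→3.25]: (17.23+12.15)/2 × 1 = 14.69
  Sum = 45.7125 mcg/mL·hr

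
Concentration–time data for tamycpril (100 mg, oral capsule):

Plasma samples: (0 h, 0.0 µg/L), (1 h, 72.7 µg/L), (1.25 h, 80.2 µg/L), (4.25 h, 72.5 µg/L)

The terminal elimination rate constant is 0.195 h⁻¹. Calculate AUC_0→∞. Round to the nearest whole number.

AUC = 656 µg/L·h

Trapezoidal AUC_0→4.25:
  [0→1]: (0.0+72.7)/2 × 1 = 36.35
  [1→1.25]: (72.7+80.2)/2 × 0.25 = 19.1125
  [1.25→4.25]: (80.2+72.5)/2 × 3 = 229.05
  Sum = 284.5125 µg/L·h
Extrapolated tail: C_last / k_e = 72.5 / 0.195 = 371.795
AUC_0→∞ = 284.5125 + 371.795 = 656.3075 µg/L·h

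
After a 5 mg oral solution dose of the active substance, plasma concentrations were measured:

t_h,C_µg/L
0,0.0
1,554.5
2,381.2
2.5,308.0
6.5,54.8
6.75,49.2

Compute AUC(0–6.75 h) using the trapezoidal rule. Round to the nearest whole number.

Trapezoidal AUC_0→6.75:
  [0→1]: (0.0+554.5)/2 × 1 = 277.25
  [1→2]: (554.5+381.2)/2 × 1 = 467.85
  [2→2.5]: (381.2+308.0)/2 × 0.5 = 172.3
  [2.5→6.5]: (308.0+54.8)/2 × 4 = 725.6
  [6.5→6.75]: (54.8+49.2)/2 × 0.25 = 13.0
  Sum = 1656.0 µg/L·h

AUC = 1656 µg/L·h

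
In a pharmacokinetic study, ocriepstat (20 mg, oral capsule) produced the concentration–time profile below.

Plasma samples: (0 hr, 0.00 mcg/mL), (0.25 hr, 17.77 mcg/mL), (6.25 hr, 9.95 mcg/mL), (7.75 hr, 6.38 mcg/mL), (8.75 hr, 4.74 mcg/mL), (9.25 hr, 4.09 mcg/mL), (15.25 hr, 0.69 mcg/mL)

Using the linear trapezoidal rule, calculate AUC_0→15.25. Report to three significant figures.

Trapezoidal AUC_0→15.25:
  [0→0.25]: (0.00+17.77)/2 × 0.25 = 2.22125
  [0.25→6.25]: (17.77+9.95)/2 × 6 = 83.16
  [6.25→7.75]: (9.95+6.38)/2 × 1.5 = 12.2475
  [7.75→8.75]: (6.38+4.74)/2 × 1 = 5.56
  [8.75→9.25]: (4.74+4.09)/2 × 0.5 = 2.2075
  [9.25→15.25]: (4.09+0.69)/2 × 6 = 14.34
  Sum = 119.73625 mcg/mL·hr

AUC = 120 mcg/mL·hr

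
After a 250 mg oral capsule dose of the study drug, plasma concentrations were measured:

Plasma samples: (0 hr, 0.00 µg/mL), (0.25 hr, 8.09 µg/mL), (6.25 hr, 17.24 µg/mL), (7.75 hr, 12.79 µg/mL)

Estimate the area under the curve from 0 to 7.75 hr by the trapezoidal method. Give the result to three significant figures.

AUC = 99.5 µg/mL·hr

Trapezoidal AUC_0→7.75:
  [0→0.25]: (0.00+8.09)/2 × 0.25 = 1.01125
  [0.25→6.25]: (8.09+17.24)/2 × 6 = 75.99
  [6.25→7.75]: (17.24+12.79)/2 × 1.5 = 22.5225
  Sum = 99.52375 µg/mL·hr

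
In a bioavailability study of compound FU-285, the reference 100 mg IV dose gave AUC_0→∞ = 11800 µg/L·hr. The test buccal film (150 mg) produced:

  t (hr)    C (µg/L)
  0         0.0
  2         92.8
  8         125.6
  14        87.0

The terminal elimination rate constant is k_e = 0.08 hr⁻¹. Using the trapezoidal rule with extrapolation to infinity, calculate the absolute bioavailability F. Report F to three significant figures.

Trapezoidal AUC_0→14 (buccal film):
  [0→2]: (0.0+92.8)/2 × 2 = 92.8
  [2→8]: (92.8+125.6)/2 × 6 = 655.2
  [8→14]: (125.6+87.0)/2 × 6 = 637.8
  Sum = 1385.8 µg/L·hr
Tail: C_last/k_e = 87.0/0.08 = 1087.500
AUC_0→∞ (buccal film) = 1385.8 + 1087.500 = 2473.3 µg/L·hr
F = (AUC_ev/D_ev)/(AUC_iv/D_iv) = (2473.3/150)/(11800/100) = 16.4887/118 = 0.1397

F = 0.140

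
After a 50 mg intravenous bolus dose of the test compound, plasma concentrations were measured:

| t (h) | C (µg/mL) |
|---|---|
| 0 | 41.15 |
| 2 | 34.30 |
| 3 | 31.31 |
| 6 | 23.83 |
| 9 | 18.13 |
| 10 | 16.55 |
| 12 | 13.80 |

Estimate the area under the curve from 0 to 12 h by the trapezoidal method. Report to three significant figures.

Trapezoidal AUC_0→12:
  [0→2]: (41.15+34.30)/2 × 2 = 75.45
  [2→3]: (34.30+31.31)/2 × 1 = 32.805
  [3→6]: (31.31+23.83)/2 × 3 = 82.71
  [6→9]: (23.83+18.13)/2 × 3 = 62.94
  [9→10]: (18.13+16.55)/2 × 1 = 17.34
  [10→12]: (16.55+13.80)/2 × 2 = 30.35
  Sum = 301.595 µg/mL·h

AUC = 302 µg/mL·h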